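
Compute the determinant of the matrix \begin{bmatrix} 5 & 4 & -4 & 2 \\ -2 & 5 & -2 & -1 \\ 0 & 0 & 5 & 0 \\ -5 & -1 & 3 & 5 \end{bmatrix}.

The determinant is 1170.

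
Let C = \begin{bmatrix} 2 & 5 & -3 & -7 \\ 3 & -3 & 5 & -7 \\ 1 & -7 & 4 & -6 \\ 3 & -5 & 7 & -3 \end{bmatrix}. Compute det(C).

Expand along row 1:
  + (2) · M_11   where M_11 = det([-3 5 -7; -7 4 -6; -5 7 -3]) = 158
  − (5) · M_12   where M_12 = det([3 5 -7; 1 4 -6; 3 7 -3]) = 50
  + (-3) · M_13   where M_13 = det([3 -3 -7; 1 -7 -6; 3 -5 -3]) = -94
  − (-7) · M_14   where M_14 = det([3 -3 5; 1 -7 4; 3 -5 7]) = -22
det = (+1)·(2)·(158) + (-1)·(5)·(50) + (+1)·(-3)·(-94) + (-1)·(-7)·(-22) = 194

The determinant is 194.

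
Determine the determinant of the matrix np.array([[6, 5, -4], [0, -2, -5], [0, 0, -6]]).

The matrix is upper triangular, so the determinant is the product of the diagonal entries:
det = (6) · (-2) · (-6) = 72

The determinant is 72.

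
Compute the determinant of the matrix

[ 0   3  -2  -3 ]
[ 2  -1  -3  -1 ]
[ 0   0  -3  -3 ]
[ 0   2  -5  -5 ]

Expand along column 1 (it has 3 zeros):
  − (2) · M_21   where M_21 = det([3 -2 -3; 0 -3 -3; 2 -5 -5]) = -6
det = (-1)·(2)·(-6) = 12

12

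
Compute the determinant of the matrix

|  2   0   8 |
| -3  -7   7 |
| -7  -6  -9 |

The determinant is -38.

Expand along row 1:
  + 2 · |-7 7; -6 -9| = 2·(63 − (-42)) = 210
  + 8 · |-3 -7; -7 -6| = 8·(18 − 49) = -248
Sum: (210) + (-248) = -38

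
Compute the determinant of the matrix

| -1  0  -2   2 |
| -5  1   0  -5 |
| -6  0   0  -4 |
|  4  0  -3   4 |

Expand along column 2 (it has 3 zeros):
  + (1) · M_22   where M_22 = det([-1 -2 2; -6 0 -4; 4 -3 4]) = 32
det = (+1)·(1)·(32) = 32

The determinant is 32.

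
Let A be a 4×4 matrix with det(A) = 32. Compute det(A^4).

1048576

det(A^4) = (det A)^4 = (32)^4 = 1048576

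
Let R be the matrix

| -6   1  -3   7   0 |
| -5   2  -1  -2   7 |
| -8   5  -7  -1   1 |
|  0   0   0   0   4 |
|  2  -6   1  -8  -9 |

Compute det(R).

6528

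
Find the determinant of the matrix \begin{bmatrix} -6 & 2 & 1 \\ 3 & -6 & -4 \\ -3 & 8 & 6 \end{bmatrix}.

Expand along row 1:
  + (-6) · |-6 -4; 8 6| = (-6)·(-36 − (-32)) = 24
  − 2 · |3 -4; -3 6| = −2·(18 − 12) = -12
  + 1 · |3 -6; -3 8| = 1·(24 − 18) = 6
Sum: (24) + (-12) + (6) = 18

18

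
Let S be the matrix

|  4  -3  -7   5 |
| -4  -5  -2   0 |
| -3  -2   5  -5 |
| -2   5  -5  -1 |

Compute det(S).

det(S) = 1020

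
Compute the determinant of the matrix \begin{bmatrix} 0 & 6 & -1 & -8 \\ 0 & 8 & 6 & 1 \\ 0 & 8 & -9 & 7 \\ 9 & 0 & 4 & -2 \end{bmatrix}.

Expand along column 1 (it has 3 zeros):
  − (9) · M_41   where M_41 = det([6 -1 -8; 8 6 1; 8 -9 7]) = 1314
det = (-1)·(9)·(1314) = -11826

-11826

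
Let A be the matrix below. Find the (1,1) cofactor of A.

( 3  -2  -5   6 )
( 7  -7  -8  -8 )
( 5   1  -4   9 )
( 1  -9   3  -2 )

Delete row 1 and column 1; the remaining 3×3 submatrix is [-7 -8 -8; 1 -4 9; -9 3 -2].
Its determinant is 1029.
The cofactor carries sign (−1)^(1+1) = +1, so C_{1,1} = +(1029) = 1029.

1029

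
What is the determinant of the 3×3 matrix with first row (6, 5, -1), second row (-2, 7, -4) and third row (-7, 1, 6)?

429

Expand along row 1:
  + 6 · |7 -4; 1 6| = 6·(42 − (-4)) = 276
  − 5 · |-2 -4; -7 6| = −5·(-12 − 28) = 200
  + (-1) · |-2 7; -7 1| = (-1)·(-2 − (-49)) = -47
Sum: (276) + (200) + (-47) = 429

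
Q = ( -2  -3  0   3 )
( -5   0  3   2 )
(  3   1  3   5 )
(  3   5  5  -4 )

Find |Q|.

Expand along row 1 (it has 1 zero):
  + (-2) · M_11   where M_11 = det([0 3 2; 1 3 5; 5 5 -4]) = 67
  − (-3) · M_12   where M_12 = det([-5 3 2; 3 3 5; 3 5 -4]) = 278
  − (3) · M_14   where M_14 = det([-5 0 3; 3 1 3; 3 5 5]) = 86
det = (+1)·(-2)·(67) + (-1)·(-3)·(278) + (-1)·(3)·(86) = 442

det(Q) = 442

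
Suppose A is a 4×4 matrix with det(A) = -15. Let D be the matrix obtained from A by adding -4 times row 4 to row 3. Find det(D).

Adding a multiple of one row to another leaves the determinant unchanged.
det(D) = (1)·(-15) = -15

The determinant is -15.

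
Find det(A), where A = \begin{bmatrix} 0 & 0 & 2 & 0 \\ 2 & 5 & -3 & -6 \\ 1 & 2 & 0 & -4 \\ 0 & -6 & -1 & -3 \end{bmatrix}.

|A| = -18

Expand along row 1 (it has 3 zeros):
  + (2) · M_13   where M_13 = det([2 5 -6; 1 2 -4; 0 -6 -3]) = -9
det = (+1)·(2)·(-9) = -18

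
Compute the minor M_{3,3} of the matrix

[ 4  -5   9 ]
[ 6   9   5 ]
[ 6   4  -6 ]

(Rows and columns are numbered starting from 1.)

66

Delete row 3 and column 3; the remaining 2×2 submatrix is [4 -5; 6 9].
Its determinant is 4·9 − (-5)·6 = 66.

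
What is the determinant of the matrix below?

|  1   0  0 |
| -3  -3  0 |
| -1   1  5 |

-15

The matrix is lower triangular, so the determinant is the product of the diagonal entries:
det = (1) · (-3) · (5) = -15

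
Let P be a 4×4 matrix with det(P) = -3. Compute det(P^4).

81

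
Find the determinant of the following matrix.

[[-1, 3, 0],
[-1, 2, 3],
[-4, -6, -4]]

Expand along column 3:
  − 3 · |-1 3; -4 -6| = −3·(6 − (-12)) = -54
  + (-4) · |-1 3; -1 2| = (-4)·(-2 − (-3)) = -4
Sum: (-54) + (-4) = -58

-58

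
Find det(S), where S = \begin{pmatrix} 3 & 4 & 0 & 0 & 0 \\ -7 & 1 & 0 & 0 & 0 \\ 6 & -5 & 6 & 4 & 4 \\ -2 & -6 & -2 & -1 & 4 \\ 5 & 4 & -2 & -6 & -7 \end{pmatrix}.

4278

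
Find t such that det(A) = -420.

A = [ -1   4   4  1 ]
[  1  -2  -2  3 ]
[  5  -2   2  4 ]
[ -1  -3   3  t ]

t = -1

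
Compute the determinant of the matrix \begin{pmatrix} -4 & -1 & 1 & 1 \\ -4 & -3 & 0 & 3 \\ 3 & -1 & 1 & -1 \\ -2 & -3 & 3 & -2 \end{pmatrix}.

-45

Expand along row 2 (it has 1 zero):
  − (-4) · M_21   where M_21 = det([-1 1 1; -1 1 -1; -3 3 -2]) = 0
  + (-3) · M_22   where M_22 = det([-4 1 1; 3 1 -1; -2 3 -2]) = 15
  + (3) · M_24   where M_24 = det([-4 -1 1; 3 -1 1; -2 -3 3]) = 0
det = (-1)·(-4)·(0) + (+1)·(-3)·(15) + (+1)·(3)·(0) = -45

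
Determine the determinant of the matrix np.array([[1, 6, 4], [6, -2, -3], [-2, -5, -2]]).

The determinant is -39.

Expand along row 1:
  + 1 · |-2 -3; -5 -2| = 1·(4 − 15) = -11
  − 6 · |6 -3; -2 -2| = −6·(-12 − 6) = 108
  + 4 · |6 -2; -2 -5| = 4·(-30 − 4) = -136
Sum: (-11) + (108) + (-136) = -39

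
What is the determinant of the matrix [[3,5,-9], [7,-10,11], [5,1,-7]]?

Expand along column 1:
  + 3 · |-10 11; 1 -7| = 3·(70 − 11) = 177
  − 7 · |5 -9; 1 -7| = −7·(-35 − (-9)) = 182
  + 5 · |5 -9; -10 11| = 5·(55 − 90) = -175
Sum: (177) + (182) + (-175) = 184

The determinant is 184.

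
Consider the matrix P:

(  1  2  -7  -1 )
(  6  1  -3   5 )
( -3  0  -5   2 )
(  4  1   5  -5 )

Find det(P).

Expand along row 3 (it has 1 zero):
  + (-3) · M_31   where M_31 = det([2 -7 -1; 1 -3 5; 1 5 -5]) = -98
  + (-5) · M_33   where M_33 = det([1 2 -1; 6 1 5; 4 1 -5]) = 88
  − (2) · M_34   where M_34 = det([1 2 -7; 6 1 -3; 4 1 5]) = -90
det = (+1)·(-3)·(-98) + (+1)·(-5)·(88) + (-1)·(2)·(-90) = 34

The determinant is 34.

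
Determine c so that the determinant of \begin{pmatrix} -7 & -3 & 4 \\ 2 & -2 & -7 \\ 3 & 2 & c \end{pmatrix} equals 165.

Expanding along the row containing c, det(B) is linear in c: det(B) = (20)·c + (5).
Set (20)·c + (5) = 165  ⇒  (20)·c = 160  ⇒  c = 8.

c = 8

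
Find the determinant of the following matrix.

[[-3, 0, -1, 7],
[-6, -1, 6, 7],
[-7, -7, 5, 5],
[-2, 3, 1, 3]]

409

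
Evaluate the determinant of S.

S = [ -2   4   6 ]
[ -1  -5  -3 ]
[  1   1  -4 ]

|S| = -50

Expand along row 1:
  + (-2) · |-5 -3; 1 -4| = (-2)·(20 − (-3)) = -46
  − 4 · |-1 -3; 1 -4| = −4·(4 − (-3)) = -28
  + 6 · |-1 -5; 1 1| = 6·(-1 − (-5)) = 24
Sum: (-46) + (-28) + (24) = -50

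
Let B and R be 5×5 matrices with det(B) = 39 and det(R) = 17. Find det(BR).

663

det(BR) = det(B)·det(R) = (39)·(17) = 663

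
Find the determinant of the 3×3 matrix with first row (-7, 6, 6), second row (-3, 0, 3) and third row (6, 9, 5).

225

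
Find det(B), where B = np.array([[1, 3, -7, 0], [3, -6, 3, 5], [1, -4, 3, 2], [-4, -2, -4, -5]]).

Expand along row 1 (it has 1 zero):
  + (1) · M_11   where M_11 = det([-6 3 5; -4 3 2; -2 -4 -5]) = 80
  − (3) · M_12   where M_12 = det([3 3 5; 1 3 2; -4 -4 -5]) = 10
  + (-7) · M_13   where M_13 = det([3 -6 5; 1 -4 2; -4 -2 -5]) = 0
det = (+1)·(1)·(80) + (-1)·(3)·(10) + (+1)·(-7)·(0) = 50

The determinant is 50.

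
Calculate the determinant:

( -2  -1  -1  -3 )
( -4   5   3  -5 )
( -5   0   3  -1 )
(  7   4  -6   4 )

-506

Expand along row 3 (it has 1 zero):
  + (-5) · M_31   where M_31 = det([-1 -1 -3; 5 3 -5; 4 -6 4]) = 184
  + (3) · M_33   where M_33 = det([-2 -1 -3; -4 5 -5; 7 4 4]) = 92
  − (-1) · M_34   where M_34 = det([-2 -1 -1; -4 5 3; 7 4 -6]) = 138
det = (+1)·(-5)·(184) + (+1)·(3)·(92) + (-1)·(-1)·(138) = -506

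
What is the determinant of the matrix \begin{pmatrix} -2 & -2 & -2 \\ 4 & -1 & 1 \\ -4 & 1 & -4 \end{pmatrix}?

Expand along column 1:
  + (-2) · |-1 1; 1 -4| = (-2)·(4 − 1) = -6
  − 4 · |-2 -2; 1 -4| = −4·(8 − (-2)) = -40
  + (-4) · |-2 -2; -1 1| = (-4)·(-2 − 2) = 16
Sum: (-6) + (-40) + (16) = -30

-30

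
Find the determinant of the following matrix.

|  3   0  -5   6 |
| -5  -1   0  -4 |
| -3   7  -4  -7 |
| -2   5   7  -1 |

1992

Expand along row 1 (it has 1 zero):
  + (3) · M_11   where M_11 = det([-1 0 -4; 7 -4 -7; 5 7 -1]) = -329
  + (-5) · M_13   where M_13 = det([-5 -1 -4; -3 7 -7; -2 5 -1]) = -147
  − (6) · M_14   where M_14 = det([-5 -1 0; -3 7 -4; -2 5 7]) = -374
det = (+1)·(3)·(-329) + (+1)·(-5)·(-147) + (-1)·(6)·(-374) = 1992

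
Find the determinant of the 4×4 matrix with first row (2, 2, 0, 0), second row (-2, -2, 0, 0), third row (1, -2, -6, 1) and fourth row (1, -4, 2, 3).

The matrix is block lower-triangular with a 2×2 block and a 2×2 block on the diagonal, so its determinant equals the product of the determinants of the diagonal blocks.
det of the 2×2 block = 0
det of the 2×2 block = -20
det = (0)·(-20) = 0

The determinant is 0.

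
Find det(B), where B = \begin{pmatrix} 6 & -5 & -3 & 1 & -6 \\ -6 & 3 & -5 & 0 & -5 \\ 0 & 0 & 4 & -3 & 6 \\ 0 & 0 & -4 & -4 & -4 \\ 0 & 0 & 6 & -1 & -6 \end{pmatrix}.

The determinant is -4704.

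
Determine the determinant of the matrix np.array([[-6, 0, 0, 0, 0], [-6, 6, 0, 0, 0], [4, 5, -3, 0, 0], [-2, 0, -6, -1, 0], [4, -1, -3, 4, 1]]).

The matrix is lower triangular, so the determinant is the product of the diagonal entries:
det = (-6) · (6) · (-3) · (-1) · (1) = -108

-108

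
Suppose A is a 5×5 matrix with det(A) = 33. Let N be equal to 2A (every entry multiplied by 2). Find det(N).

For a 5×5 matrix, det(2A) = 2^5·det(A) = 32·det(A).
det(N) = (32)·(33) = 1056

det(N) = 1056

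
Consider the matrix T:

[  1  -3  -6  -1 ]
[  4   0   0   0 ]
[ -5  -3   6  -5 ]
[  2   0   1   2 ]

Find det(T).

Expand along row 2 (it has 3 zeros):
  − (4) · M_21   where M_21 = det([-3 -6 -1; -3 6 -5; 0 1 2]) = -84
det = (-1)·(4)·(-84) = 336

336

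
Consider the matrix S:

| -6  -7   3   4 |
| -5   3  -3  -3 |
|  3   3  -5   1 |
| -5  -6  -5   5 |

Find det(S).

Expand along row 1:
  + (-6) · M_11   where M_11 = det([3 -3 -3; 3 -5 1; -6 -5 5]) = 138
  − (-7) · M_12   where M_12 = det([-5 -3 -3; 3 -5 1; -5 -5 5]) = 280
  + (3) · M_13   where M_13 = det([-5 3 -3; 3 3 1; -5 -6 5]) = -156
  − (4) · M_14   where M_14 = det([-5 3 -3; 3 3 -5; -5 -6 -5]) = 354
det = (+1)·(-6)·(138) + (-1)·(-7)·(280) + (+1)·(3)·(-156) + (-1)·(4)·(354) = -752

-752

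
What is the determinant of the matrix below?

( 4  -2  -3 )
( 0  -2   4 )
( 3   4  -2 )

Expand along row 2:
  + (-2) · |4 -3; 3 -2| = (-2)·(-8 − (-9)) = -2
  − 4 · |4 -2; 3 4| = −4·(16 − (-6)) = -88
Sum: (-2) + (-88) = -90

-90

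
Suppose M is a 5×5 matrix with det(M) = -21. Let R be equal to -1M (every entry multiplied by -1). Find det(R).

|R| = 21

For a 5×5 matrix, det(-1M) = (-1)^5·det(M) = -1·det(M).
det(R) = (-1)·(-21) = 21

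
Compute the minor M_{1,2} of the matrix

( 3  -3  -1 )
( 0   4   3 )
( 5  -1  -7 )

-15

Delete row 1 and column 2; the remaining 2×2 submatrix is [0 3; 5 -7].
Its determinant is 0·(-7) − 3·5 = -15.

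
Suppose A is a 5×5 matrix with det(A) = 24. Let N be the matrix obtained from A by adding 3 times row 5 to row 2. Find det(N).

Adding a multiple of one row to another leaves the determinant unchanged.
det(N) = (1)·(24) = 24

det(N) = 24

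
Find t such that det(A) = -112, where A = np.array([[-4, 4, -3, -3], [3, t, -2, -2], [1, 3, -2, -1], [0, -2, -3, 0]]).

t = 3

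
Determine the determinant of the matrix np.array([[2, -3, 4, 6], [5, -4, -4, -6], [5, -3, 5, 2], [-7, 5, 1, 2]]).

Expand along row 1:
  + (2) · M_11   where M_11 = det([-4 -4 -6; -3 5 2; 5 1 2]) = 72
  − (-3) · M_12   where M_12 = det([5 -4 -6; 5 5 2; -7 1 2]) = -104
  + (4) · M_13   where M_13 = det([5 -4 -6; 5 -3 2; -7 5 2]) = -8
  − (6) · M_14   where M_14 = det([5 -4 -4; 5 -3 5; -7 5 1]) = 4
det = (+1)·(2)·(72) + (-1)·(-3)·(-104) + (+1)·(4)·(-8) + (-1)·(6)·(4) = -224

-224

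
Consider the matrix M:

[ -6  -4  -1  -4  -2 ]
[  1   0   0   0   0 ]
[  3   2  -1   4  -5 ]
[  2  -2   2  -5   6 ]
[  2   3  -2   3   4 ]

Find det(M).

|M| = 39

Expand along row 2 (it has 4 zeros):
  − (1) · M_21   where M_21 = det([-4 -1 -4 -2; 2 -1 4 -5; -2 2 -5 6; 3 -2 3 4]) = -39
det = (-1)·(1)·(-39) = 39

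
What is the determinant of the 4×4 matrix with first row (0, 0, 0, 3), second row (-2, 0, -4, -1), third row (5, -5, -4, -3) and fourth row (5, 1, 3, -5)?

294

Expand along row 1 (it has 3 zeros):
  − (3) · M_14   where M_14 = det([-2 0 -4; 5 -5 -4; 5 1 3]) = -98
det = (-1)·(3)·(-98) = 294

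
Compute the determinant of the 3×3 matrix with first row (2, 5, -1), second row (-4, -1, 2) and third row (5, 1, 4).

117

Expand along row 1:
  + 2 · |-1 2; 1 4| = 2·(-4 − 2) = -12
  − 5 · |-4 2; 5 4| = −5·(-16 − 10) = 130
  + (-1) · |-4 -1; 5 1| = (-1)·(-4 − (-5)) = -1
Sum: (-12) + (130) + (-1) = 117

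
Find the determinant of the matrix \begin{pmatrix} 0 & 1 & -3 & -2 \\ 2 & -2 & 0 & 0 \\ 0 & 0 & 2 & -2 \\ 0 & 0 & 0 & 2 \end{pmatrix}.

The matrix is block upper-triangular with a 2×2 block and a 2×2 block on the diagonal, so its determinant equals the product of the determinants of the diagonal blocks.
det of the 2×2 block = -2
det of the 2×2 block = 4
det = (-2)·(4) = -8

-8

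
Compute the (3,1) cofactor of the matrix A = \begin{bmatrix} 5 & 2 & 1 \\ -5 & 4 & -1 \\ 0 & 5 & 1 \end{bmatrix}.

The cofactor is -6.

Delete row 3 and column 1; the remaining 2×2 submatrix is [2 1; 4 -1].
Its determinant is 2·(-1) − 1·4 = -6.
The cofactor carries sign (−1)^(3+1) = +1, so C_{3,1} = +(-6) = -6.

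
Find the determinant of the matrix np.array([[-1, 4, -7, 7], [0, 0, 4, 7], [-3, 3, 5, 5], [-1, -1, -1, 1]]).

-636

Expand along row 2 (it has 2 zeros):
  − (4) · M_23   where M_23 = det([-1 4 7; -3 3 5; -1 -1 1]) = 26
  + (7) · M_24   where M_24 = det([-1 4 -7; -3 3 5; -1 -1 -1]) = -76
det = (-1)·(4)·(26) + (+1)·(7)·(-76) = -636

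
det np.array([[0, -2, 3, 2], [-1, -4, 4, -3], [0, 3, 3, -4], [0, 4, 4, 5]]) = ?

-155

Expand along column 1 (it has 3 zeros):
  − (-1) · M_21   where M_21 = det([-2 3 2; 3 3 -4; 4 4 5]) = -155
det = (-1)·(-1)·(-155) = -155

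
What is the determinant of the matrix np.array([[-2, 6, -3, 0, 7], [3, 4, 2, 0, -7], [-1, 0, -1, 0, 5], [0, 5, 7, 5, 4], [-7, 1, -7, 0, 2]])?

Expand along column 4 (it has 4 zeros):
  + (5) · M_44   where M_44 = det([-2 6 -3 7; 3 4 2 -7; -1 0 -1 5; -7 1 -7 2]) = -55
det = (+1)·(5)·(-55) = -275

-275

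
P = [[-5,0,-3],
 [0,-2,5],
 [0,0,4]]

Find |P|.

|P| = 40

P is upper triangular, so det(P) is the product of the diagonal entries:
det = (-5) · (-2) · (4) = 40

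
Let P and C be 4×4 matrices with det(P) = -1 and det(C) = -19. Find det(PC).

19

det(PC) = det(P)·det(C) = (-1)·(-19) = 19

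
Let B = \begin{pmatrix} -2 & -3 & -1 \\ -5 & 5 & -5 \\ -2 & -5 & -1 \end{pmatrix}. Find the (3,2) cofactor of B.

-5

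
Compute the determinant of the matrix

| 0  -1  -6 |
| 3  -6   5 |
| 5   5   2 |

Expand along column 1:
  − 3 · |-1 -6; 5 2| = −3·(-2 − (-30)) = -84
  + 5 · |-1 -6; -6 5| = 5·(-5 − 36) = -205
Sum: (-84) + (-205) = -289

-289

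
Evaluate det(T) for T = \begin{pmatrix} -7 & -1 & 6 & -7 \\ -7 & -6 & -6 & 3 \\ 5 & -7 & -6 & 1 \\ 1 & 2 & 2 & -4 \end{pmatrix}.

Expand along row 1:
  + (-7) · M_11   where M_11 = det([-6 -6 3; -7 -6 1; 2 2 -4]) = 18
  − (-1) · M_12   where M_12 = det([-7 -6 3; 5 -6 1; 1 2 -4]) = -232
  + (6) · M_13   where M_13 = det([-7 -6 3; 5 -7 1; 1 2 -4]) = -257
  − (-7) · M_14   where M_14 = det([-7 -6 -6; 5 -7 -6; 1 2 2]) = 8
det = (+1)·(-7)·(18) + (-1)·(-1)·(-232) + (+1)·(6)·(-257) + (-1)·(-7)·(8) = -1844

|T| = -1844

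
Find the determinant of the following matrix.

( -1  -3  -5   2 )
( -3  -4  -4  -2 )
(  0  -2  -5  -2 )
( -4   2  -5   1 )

Expand along row 3 (it has 1 zero):
  − (-2) · M_32   where M_32 = det([-1 -5 2; -3 -4 -2; -4 -5 1]) = -43
  + (-5) · M_33   where M_33 = det([-1 -3 2; -3 -4 -2; -4 2 1]) = -77
  − (-2) · M_34   where M_34 = det([-1 -3 -5; -3 -4 -4; -4 2 -5]) = 79
det = (-1)·(-2)·(-43) + (+1)·(-5)·(-77) + (-1)·(-2)·(79) = 457

457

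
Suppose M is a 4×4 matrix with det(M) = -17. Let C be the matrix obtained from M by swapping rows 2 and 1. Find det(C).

Swapping two rows multiplies the determinant by −1.
det(C) = (-1)·(-17) = 17

|C| = 17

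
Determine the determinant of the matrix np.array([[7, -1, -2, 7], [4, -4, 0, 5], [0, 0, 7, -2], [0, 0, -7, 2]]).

0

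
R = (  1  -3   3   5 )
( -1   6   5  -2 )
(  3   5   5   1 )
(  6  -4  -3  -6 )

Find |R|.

|R| = 1300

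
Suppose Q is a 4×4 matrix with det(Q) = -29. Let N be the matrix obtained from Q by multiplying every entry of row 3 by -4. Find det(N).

Scaling one row by -4 multiplies the determinant by -4.
det(N) = (-4)·(-29) = 116

The determinant is 116.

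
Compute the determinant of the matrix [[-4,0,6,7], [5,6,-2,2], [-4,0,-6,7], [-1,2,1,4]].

-384

Expand along column 2 (it has 2 zeros):
  + (6) · M_22   where M_22 = det([-4 6 7; -4 -6 7; -1 1 4]) = 108
  + (2) · M_42   where M_42 = det([-4 6 7; 5 -2 2; -4 -6 7]) = -516
det = (+1)·(6)·(108) + (+1)·(2)·(-516) = -384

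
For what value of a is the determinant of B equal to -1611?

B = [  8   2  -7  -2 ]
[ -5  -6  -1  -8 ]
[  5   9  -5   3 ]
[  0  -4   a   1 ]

7

Expanding along the column containing a, det(B) is linear in a: det(B) = (-412)·a + (1273).
Set (-412)·a + (1273) = -1611  ⇒  (-412)·a = -2884  ⇒  a = 7.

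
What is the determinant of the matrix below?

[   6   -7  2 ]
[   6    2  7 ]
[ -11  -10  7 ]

1261

Expand along column 1:
  + 6 · |2 7; -10 7| = 6·(14 − (-70)) = 504
  − 6 · |-7 2; -10 7| = −6·(-49 − (-20)) = 174
  + (-11) · |-7 2; 2 7| = (-11)·(-49 − 4) = 583
Sum: (504) + (174) + (583) = 1261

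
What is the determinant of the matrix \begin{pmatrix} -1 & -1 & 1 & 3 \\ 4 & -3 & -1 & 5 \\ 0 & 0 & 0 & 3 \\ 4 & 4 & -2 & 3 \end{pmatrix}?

-42

Expand along row 3 (it has 3 zeros):
  − (3) · M_34   where M_34 = det([-1 -1 1; 4 -3 -1; 4 4 -2]) = 14
det = (-1)·(3)·(14) = -42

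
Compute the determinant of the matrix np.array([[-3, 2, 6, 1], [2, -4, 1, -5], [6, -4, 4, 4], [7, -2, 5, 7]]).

-512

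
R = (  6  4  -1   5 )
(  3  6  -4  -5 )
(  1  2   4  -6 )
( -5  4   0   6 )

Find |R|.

3642

Expand along row 4 (it has 1 zero):
  − (-5) · M_41   where M_41 = det([4 -1 5; 6 -4 -5; 2 4 -6]) = 310
  + (4) · M_42   where M_42 = det([6 -1 5; 3 -4 -5; 1 4 -6]) = 331
  + (6) · M_44   where M_44 = det([6 4 -1; 3 6 -4; 1 2 4]) = 128
det = (-1)·(-5)·(310) + (+1)·(4)·(331) + (+1)·(6)·(128) = 3642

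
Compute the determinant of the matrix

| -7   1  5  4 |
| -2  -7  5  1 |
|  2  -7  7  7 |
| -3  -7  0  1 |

2292

Expand along row 4 (it has 1 zero):
  − (-3) · M_41   where M_41 = det([1 5 4; -7 5 1; -7 7 7]) = 182
  + (-7) · M_42   where M_42 = det([-7 5 4; -2 5 1; 2 7 7]) = -212
  + (1) · M_44   where M_44 = det([-7 1 5; -2 -7 5; 2 -7 7]) = 262
det = (-1)·(-3)·(182) + (+1)·(-7)·(-212) + (+1)·(1)·(262) = 2292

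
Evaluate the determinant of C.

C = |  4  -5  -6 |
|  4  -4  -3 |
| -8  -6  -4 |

det(C) = 128

Expand along column 1:
  + 4 · |-4 -3; -6 -4| = 4·(16 − 18) = -8
  − 4 · |-5 -6; -6 -4| = −4·(20 − 36) = 64
  + (-8) · |-5 -6; -4 -3| = (-8)·(15 − 24) = 72
Sum: (-8) + (64) + (72) = 128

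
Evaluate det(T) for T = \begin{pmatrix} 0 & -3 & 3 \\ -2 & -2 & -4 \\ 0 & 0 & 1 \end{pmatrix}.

-6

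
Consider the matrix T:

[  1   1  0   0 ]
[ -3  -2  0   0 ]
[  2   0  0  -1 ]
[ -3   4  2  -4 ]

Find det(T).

det(T) = 2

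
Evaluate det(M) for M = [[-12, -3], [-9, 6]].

The determinant is -99.

det(M) = (-12)·6 − (-3)·(-9) = -72 − 27 = -99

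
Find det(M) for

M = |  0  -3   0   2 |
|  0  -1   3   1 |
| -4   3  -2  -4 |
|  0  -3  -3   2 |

det(M) = 12

Expand along column 1 (it has 3 zeros):
  + (-4) · M_31   where M_31 = det([-3 0 2; -1 3 1; -3 -3 2]) = -3
det = (+1)·(-4)·(-3) = 12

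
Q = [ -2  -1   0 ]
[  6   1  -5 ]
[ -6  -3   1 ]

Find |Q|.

det(Q) = 4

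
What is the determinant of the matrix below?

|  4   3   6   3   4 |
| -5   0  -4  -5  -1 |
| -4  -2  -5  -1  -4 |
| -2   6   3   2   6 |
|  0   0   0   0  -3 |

-123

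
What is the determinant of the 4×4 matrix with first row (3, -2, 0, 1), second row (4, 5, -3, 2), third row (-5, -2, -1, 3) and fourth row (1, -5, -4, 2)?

Expand along row 1 (it has 1 zero):
  + (3) · M_11   where M_11 = det([5 -3 2; -2 -1 3; -5 -4 2]) = 89
  − (-2) · M_12   where M_12 = det([4 -3 2; -5 -1 3; 1 -4 2]) = 43
  − (1) · M_14   where M_14 = det([4 5 -3; -5 -2 -1; 1 -5 -4]) = -174
det = (+1)·(3)·(89) + (-1)·(-2)·(43) + (-1)·(1)·(-174) = 527

The determinant is 527.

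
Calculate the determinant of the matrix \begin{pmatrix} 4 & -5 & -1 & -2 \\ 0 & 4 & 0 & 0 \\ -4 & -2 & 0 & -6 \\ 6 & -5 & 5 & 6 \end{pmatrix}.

Expand along row 2 (it has 3 zeros):
  + (4) · M_22   where M_22 = det([4 -1 -2; -4 0 -6; 6 5 6]) = 172
det = (+1)·(4)·(172) = 688

688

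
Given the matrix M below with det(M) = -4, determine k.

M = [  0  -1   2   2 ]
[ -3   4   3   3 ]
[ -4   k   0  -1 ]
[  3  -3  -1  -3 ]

8

Expanding along the row containing k, det(M) is linear in k: det(M) = (12)·k + (-100).
Set (12)·k + (-100) = -4  ⇒  (12)·k = 96  ⇒  k = 8.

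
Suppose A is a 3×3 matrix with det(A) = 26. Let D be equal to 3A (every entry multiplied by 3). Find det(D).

For a 3×3 matrix, det(3A) = 3^3·det(A) = 27·det(A).
det(D) = (27)·(26) = 702

702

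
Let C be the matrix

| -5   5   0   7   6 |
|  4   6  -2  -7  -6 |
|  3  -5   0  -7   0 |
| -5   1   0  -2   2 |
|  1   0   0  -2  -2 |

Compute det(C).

-516

Expand along column 3 (it has 4 zeros):
  − (-2) · M_23   where M_23 = det([-5 5 7 6; 3 -5 -7 0; -5 1 -2 2; 1 0 -2 -2]) = -258
det = (-1)·(-2)·(-258) = -516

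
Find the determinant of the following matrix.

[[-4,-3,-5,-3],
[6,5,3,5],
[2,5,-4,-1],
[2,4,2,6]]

Expand along row 1:
  + (-4) · M_11   where M_11 = det([5 3 5; 5 -4 -1; 4 2 6]) = -82
  − (-3) · M_12   where M_12 = det([6 3 5; 2 -4 -1; 2 2 6]) = -114
  + (-5) · M_13   where M_13 = det([6 5 5; 2 5 -1; 2 4 6]) = 124
  − (-3) · M_14   where M_14 = det([6 5 3; 2 5 -4; 2 4 2]) = 90
det = (+1)·(-4)·(-82) + (-1)·(-3)·(-114) + (+1)·(-5)·(124) + (-1)·(-3)·(90) = -364

The determinant is -364.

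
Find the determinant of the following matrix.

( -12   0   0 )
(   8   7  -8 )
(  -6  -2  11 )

Expand along row 1:
  + (-12) · |7 -8; -2 11| = (-12)·(77 − 16) = -732

-732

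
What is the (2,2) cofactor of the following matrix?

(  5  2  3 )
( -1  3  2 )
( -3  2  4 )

29

Delete row 2 and column 2; the remaining 2×2 submatrix is [5 3; -3 4].
Its determinant is 5·4 − 3·(-3) = 29.
The cofactor carries sign (−1)^(2+2) = +1, so C_{2,2} = +(29) = 29.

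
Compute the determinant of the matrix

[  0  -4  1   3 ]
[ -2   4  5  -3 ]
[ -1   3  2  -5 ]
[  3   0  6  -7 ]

Expand along row 1 (it has 1 zero):
  − (-4) · M_12   where M_12 = det([-2 5 -3; -1 2 -5; 3 6 -7]) = -106
  + (1) · M_13   where M_13 = det([-2 4 -3; -1 3 -5; 3 0 -7]) = -19
  − (3) · M_14   where M_14 = det([-2 4 5; -1 3 2; 3 0 6]) = -33
det = (-1)·(-4)·(-106) + (+1)·(1)·(-19) + (-1)·(3)·(-33) = -344

The determinant is -344.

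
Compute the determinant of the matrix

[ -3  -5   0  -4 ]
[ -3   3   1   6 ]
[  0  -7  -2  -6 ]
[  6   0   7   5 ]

The determinant is 801.

Expand along row 1 (it has 1 zero):
  + (-3) · M_11   where M_11 = det([3 1 6; -7 -2 -6; 0 7 5]) = -163
  − (-5) · M_12   where M_12 = det([-3 1 6; 0 -2 -6; 6 7 5]) = -60
  − (-4) · M_14   where M_14 = det([-3 3 1; 0 -7 -2; 6 0 7]) = 153
det = (+1)·(-3)·(-163) + (-1)·(-5)·(-60) + (-1)·(-4)·(153) = 801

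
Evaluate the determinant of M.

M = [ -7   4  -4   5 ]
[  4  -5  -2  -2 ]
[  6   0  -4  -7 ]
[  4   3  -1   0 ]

Expand along row 3 (it has 1 zero):
  + (6) · M_31   where M_31 = det([4 -4 5; -5 -2 -2; 3 -1 0]) = 71
  + (-4) · M_33   where M_33 = det([-7 4 5; 4 -5 -2; 4 3 0]) = 86
  − (-7) · M_34   where M_34 = det([-7 4 -4; 4 -5 -2; 4 3 -1]) = -221
det = (+1)·(6)·(71) + (+1)·(-4)·(86) + (-1)·(-7)·(-221) = -1465

-1465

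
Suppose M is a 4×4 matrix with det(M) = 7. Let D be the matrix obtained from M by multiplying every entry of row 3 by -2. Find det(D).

-14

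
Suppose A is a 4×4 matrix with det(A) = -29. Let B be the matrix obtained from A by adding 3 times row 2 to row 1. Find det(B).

Adding a multiple of one row to another leaves the determinant unchanged.
det(B) = (1)·(-29) = -29

|B| = -29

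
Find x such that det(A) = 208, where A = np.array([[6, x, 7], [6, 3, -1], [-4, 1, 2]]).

x = -5

Expanding along the column containing x, det(A) is linear in x: det(A) = (-8)·x + (168).
Set (-8)·x + (168) = 208  ⇒  (-8)·x = 40  ⇒  x = -5.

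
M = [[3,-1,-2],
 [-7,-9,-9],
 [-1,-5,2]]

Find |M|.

The determinant is -264.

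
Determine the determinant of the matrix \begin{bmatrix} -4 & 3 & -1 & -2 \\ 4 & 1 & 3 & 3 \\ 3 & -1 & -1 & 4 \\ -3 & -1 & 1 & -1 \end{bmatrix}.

The determinant is 168.

Expand along row 1:
  + (-4) · M_11   where M_11 = det([1 3 3; -1 -1 4; -1 1 -1]) = -24
  − (3) · M_12   where M_12 = det([4 3 3; 3 -1 4; -3 1 -1]) = -39
  + (-1) · M_13   where M_13 = det([4 1 3; 3 -1 4; -3 -1 -1]) = -7
  − (-2) · M_14   where M_14 = det([4 1 3; 3 -1 -1; -3 -1 1]) = -26
det = (+1)·(-4)·(-24) + (-1)·(3)·(-39) + (+1)·(-1)·(-7) + (-1)·(-2)·(-26) = 168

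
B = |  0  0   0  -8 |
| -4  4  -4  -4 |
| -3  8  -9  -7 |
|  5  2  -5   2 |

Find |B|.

256

Expand along row 1 (it has 3 zeros):
  − (-8) · M_14   where M_14 = det([-4 4 -4; -3 8 -9; 5 2 -5]) = 32
det = (-1)·(-8)·(32) = 256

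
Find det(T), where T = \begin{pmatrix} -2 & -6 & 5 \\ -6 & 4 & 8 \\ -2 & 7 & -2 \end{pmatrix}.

Expand along column 1:
  + (-2) · |4 8; 7 -2| = (-2)·(-8 − 56) = 128
  − (-6) · |-6 5; 7 -2| = −(-6)·(12 − 35) = -138
  + (-2) · |-6 5; 4 8| = (-2)·(-48 − 20) = 136
Sum: (128) + (-138) + (136) = 126

126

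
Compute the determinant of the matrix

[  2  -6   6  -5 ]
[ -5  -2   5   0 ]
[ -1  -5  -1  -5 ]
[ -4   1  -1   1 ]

Expand along row 2 (it has 1 zero):
  − (-5) · M_21   where M_21 = det([-6 6 -5; -5 -1 -5; 1 -1 1]) = 6
  + (-2) · M_22   where M_22 = det([2 6 -5; -1 -1 -5; -4 -1 1]) = 129
  − (5) · M_23   where M_23 = det([2 -6 -5; -1 -5 -5; -4 1 1]) = -21
det = (-1)·(-5)·(6) + (+1)·(-2)·(129) + (-1)·(5)·(-21) = -123

The determinant is -123.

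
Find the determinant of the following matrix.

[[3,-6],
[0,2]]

6

det = 3·2 − (-6)·0 = 6 − 0 = 6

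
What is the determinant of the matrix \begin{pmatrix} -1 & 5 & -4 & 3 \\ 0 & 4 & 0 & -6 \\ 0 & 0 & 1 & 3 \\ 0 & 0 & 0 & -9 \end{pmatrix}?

36

The matrix is upper triangular, so the determinant is the product of the diagonal entries:
det = (-1) · (4) · (1) · (-9) = 36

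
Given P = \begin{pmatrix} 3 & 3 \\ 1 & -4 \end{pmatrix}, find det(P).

det(P) = 3·(-4) − 3·1 = -12 − 3 = -15

|P| = -15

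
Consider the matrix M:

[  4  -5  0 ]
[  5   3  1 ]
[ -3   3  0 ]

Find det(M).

Expand along column 3:
  − 1 · |4 -5; -3 3| = −1·(12 − 15) = 3

|M| = 3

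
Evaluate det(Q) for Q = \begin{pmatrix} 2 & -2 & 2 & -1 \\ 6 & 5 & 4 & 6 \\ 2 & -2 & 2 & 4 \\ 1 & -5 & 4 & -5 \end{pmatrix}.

-250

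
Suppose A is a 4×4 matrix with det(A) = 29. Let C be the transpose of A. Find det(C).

29

det(Aᵀ) = det(A).
det(C) = (1)·(29) = 29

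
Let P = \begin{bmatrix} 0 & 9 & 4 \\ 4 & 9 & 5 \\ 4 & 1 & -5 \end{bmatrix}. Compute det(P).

Expand along column 1:
  − 4 · |9 4; 1 -5| = −4·(-45 − 4) = 196
  + 4 · |9 4; 9 5| = 4·(45 − 36) = 36
Sum: (196) + (36) = 232

The determinant is 232.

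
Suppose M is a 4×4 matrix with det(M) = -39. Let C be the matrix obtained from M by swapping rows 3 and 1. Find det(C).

Swapping two rows multiplies the determinant by −1.
det(C) = (-1)·(-39) = 39

The determinant is 39.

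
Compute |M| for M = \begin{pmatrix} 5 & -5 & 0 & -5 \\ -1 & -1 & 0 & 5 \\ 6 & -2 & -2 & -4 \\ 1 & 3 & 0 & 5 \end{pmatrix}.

Expand along column 3 (it has 3 zeros):
  + (-2) · M_33   where M_33 = det([5 -5 -5; -1 -1 5; 1 3 5]) = -140
det = (+1)·(-2)·(-140) = 280

The determinant is 280.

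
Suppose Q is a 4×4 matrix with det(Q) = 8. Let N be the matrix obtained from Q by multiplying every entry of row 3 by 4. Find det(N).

32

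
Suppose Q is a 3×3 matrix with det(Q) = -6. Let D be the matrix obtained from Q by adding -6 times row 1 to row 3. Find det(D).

|D| = -6

Adding a multiple of one row to another leaves the determinant unchanged.
det(D) = (1)·(-6) = -6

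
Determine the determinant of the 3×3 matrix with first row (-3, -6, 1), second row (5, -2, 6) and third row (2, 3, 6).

The determinant is 217.

Expand along row 1:
  + (-3) · |-2 6; 3 6| = (-3)·(-12 − 18) = 90
  − (-6) · |5 6; 2 6| = −(-6)·(30 − 12) = 108
  + 1 · |5 -2; 2 3| = 1·(15 − (-4)) = 19
Sum: (90) + (108) + (19) = 217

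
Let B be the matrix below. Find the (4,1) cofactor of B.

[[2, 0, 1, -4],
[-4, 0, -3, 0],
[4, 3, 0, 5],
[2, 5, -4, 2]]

Delete row 4 and column 1; the remaining 3×3 submatrix is [0 1 -4; 0 -3 0; 3 0 5].
Its determinant is -36.
The cofactor carries sign (−1)^(4+1) = −1, so C_{4,1} = −(-36) = 36.

36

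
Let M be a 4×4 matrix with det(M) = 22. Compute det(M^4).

det(M^4) = (det M)^4 = (22)^4 = 234256

The determinant is 234256.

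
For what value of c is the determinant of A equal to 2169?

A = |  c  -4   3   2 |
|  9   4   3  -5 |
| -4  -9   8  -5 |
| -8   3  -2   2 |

Expanding along the row containing c, det(A) is linear in c: det(A) = (63)·c + (2295).
Set (63)·c + (2295) = 2169  ⇒  (63)·c = -126  ⇒  c = -2.

-2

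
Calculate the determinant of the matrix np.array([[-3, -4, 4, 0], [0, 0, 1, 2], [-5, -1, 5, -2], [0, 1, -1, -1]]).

The determinant is 13.

Expand along row 2 (it has 2 zeros):
  − (1) · M_23   where M_23 = det([-3 -4 0; -5 -1 -2; 0 1 -1]) = 11
  + (2) · M_24   where M_24 = det([-3 -4 4; -5 -1 5; 0 1 -1]) = 12
det = (-1)·(1)·(11) + (+1)·(2)·(12) = 13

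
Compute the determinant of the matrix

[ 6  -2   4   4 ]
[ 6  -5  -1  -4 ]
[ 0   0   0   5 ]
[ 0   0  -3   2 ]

The matrix is block upper-triangular with a 2×2 block and a 2×2 block on the diagonal, so its determinant equals the product of the determinants of the diagonal blocks.
det of the 2×2 block = -18
det of the 2×2 block = 15
det = (-18)·(15) = -270

-270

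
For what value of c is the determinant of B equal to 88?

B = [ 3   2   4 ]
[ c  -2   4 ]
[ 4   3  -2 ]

3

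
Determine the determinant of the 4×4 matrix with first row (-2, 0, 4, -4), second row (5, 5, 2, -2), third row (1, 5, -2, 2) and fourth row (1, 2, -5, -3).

Expand along row 1 (it has 1 zero):
  + (-2) · M_11   where M_11 = det([5 2 -2; 5 -2 2; 2 -5 -3]) = 160
  + (4) · M_13   where M_13 = det([5 5 -2; 1 5 2; 1 2 -3]) = -64
  − (-4) · M_14   where M_14 = det([5 5 2; 1 5 -2; 1 2 -5]) = -96
det = (+1)·(-2)·(160) + (+1)·(4)·(-64) + (-1)·(-4)·(-96) = -960

-960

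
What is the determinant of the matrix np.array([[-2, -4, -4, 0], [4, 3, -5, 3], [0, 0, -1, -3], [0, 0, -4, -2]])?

The matrix is block upper-triangular with a 2×2 block and a 2×2 block on the diagonal, so its determinant equals the product of the determinants of the diagonal blocks.
det of the 2×2 block = 10
det of the 2×2 block = -10
det = (10)·(-10) = -100

-100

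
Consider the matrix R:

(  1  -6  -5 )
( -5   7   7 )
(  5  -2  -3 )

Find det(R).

-2

Expand along row 1:
  + 1 · |7 7; -2 -3| = 1·(-21 − (-14)) = -7
  − (-6) · |-5 7; 5 -3| = −(-6)·(15 − 35) = -120
  + (-5) · |-5 7; 5 -2| = (-5)·(10 − 35) = 125
Sum: (-7) + (-120) + (125) = -2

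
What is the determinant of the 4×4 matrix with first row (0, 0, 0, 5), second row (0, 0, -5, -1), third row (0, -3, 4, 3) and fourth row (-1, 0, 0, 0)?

Expand along row 1 (it has 3 zeros):
  − (5) · M_14   where M_14 = det([0 0 -5; 0 -3 4; -1 0 0]) = 15
det = (-1)·(5)·(15) = -75

-75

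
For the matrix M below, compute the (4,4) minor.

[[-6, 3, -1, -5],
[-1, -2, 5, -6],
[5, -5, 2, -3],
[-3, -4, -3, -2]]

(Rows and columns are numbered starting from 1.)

Delete row 4 and column 4; the remaining 3×3 submatrix is [-6 3 -1; -1 -2 5; 5 -5 2].
Its determinant is -60.

-60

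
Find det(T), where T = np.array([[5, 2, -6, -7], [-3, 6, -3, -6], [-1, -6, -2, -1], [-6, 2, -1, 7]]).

Expand along row 1:
  + (5) · M_11   where M_11 = det([6 -3 -6; -6 -2 -1; 2 -1 7]) = -270
  − (2) · M_12   where M_12 = det([-3 -3 -6; -1 -2 -1; -6 -1 7]) = 72
  + (-6) · M_13   where M_13 = det([-3 6 -6; -1 -6 -1; -6 2 7]) = 426
  − (-7) · M_14   where M_14 = det([-3 6 -3; -1 -6 -2; -6 2 -1]) = 150
det = (+1)·(5)·(-270) + (-1)·(2)·(72) + (+1)·(-6)·(426) + (-1)·(-7)·(150) = -3000

-3000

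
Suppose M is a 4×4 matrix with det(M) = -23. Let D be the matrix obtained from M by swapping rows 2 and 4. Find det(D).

23

Swapping two rows multiplies the determinant by −1.
det(D) = (-1)·(-23) = 23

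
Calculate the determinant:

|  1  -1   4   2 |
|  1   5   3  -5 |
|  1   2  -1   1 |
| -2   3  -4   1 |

Expand along row 1:
  + (1) · M_11   where M_11 = det([5 3 -5; 2 -1 1; 3 -4 1]) = 43
  − (-1) · M_12   where M_12 = det([1 3 -5; 1 -1 1; -2 -4 1]) = 24
  + (4) · M_13   where M_13 = det([1 5 -5; 1 2 1; -2 3 1]) = -51
  − (2) · M_14   where M_14 = det([1 5 3; 1 2 -1; -2 3 -4]) = 46
det = (+1)·(1)·(43) + (-1)·(-1)·(24) + (+1)·(4)·(-51) + (-1)·(2)·(46) = -229

-229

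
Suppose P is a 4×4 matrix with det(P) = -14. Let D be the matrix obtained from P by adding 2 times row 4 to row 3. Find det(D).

-14

Adding a multiple of one row to another leaves the determinant unchanged.
det(D) = (1)·(-14) = -14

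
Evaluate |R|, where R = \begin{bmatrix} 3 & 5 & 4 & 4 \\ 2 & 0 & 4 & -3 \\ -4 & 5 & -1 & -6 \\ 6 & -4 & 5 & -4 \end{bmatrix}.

701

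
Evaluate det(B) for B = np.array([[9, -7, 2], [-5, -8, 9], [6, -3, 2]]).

-223

Expand along row 1:
  + 9 · |-8 9; -3 2| = 9·(-16 − (-27)) = 99
  − (-7) · |-5 9; 6 2| = −(-7)·(-10 − 54) = -448
  + 2 · |-5 -8; 6 -3| = 2·(15 − (-48)) = 126
Sum: (99) + (-448) + (126) = -223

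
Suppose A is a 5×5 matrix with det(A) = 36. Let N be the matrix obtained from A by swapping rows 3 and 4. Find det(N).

Swapping two rows multiplies the determinant by −1.
det(N) = (-1)·(36) = -36

The determinant is -36.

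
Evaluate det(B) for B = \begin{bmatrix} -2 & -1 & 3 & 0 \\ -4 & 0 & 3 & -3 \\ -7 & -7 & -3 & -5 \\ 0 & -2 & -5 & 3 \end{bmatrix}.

Expand along row 1 (it has 1 zero):
  + (-2) · M_11   where M_11 = det([0 3 -3; -7 -3 -5; -2 -5 3]) = 6
  − (-1) · M_12   where M_12 = det([-4 3 -3; -7 -3 -5; 0 -5 3]) = 94
  + (3) · M_13   where M_13 = det([-4 0 -3; -7 -7 -5; 0 -2 3]) = 82
det = (+1)·(-2)·(6) + (-1)·(-1)·(94) + (+1)·(3)·(82) = 328

det(B) = 328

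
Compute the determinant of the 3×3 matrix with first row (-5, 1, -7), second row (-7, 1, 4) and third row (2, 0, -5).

Expand along row 3:
  + 2 · |1 -7; 1 4| = 2·(4 − (-7)) = 22
  + (-5) · |-5 1; -7 1| = (-5)·(-5 − (-7)) = -10
Sum: (22) + (-10) = 12

The determinant is 12.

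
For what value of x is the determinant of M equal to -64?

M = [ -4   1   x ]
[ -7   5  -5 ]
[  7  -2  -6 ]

Expanding along the column containing x, det(M) is linear in x: det(M) = (-21)·x + (83).
Set (-21)·x + (83) = -64  ⇒  (-21)·x = -147  ⇒  x = 7.

7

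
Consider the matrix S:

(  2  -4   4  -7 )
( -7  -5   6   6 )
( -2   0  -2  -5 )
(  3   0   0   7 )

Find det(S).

det(S) = 882

Expand along row 4 (it has 2 zeros):
  − (3) · M_41   where M_41 = det([-4 4 -7; -5 6 6; 0 -2 -5]) = -98
  + (7) · M_44   where M_44 = det([2 -4 4; -7 -5 6; -2 0 -2]) = 84
det = (-1)·(3)·(-98) + (+1)·(7)·(84) = 882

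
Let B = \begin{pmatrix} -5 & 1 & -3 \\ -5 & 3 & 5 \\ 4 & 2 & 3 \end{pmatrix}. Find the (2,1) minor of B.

9

Delete row 2 and column 1; the remaining 2×2 submatrix is [1 -3; 2 3].
Its determinant is 1·3 − (-3)·2 = 9.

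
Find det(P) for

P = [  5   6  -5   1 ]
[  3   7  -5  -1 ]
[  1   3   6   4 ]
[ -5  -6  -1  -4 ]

63

Expand along row 1:
  + (5) · M_11   where M_11 = det([7 -5 -1; 3 6 4; -6 -1 -4]) = -113
  − (6) · M_12   where M_12 = det([3 -5 -1; 1 6 4; -5 -1 -4]) = -9
  + (-5) · M_13   where M_13 = det([3 7 -1; 1 3 4; -5 -6 -4]) = -85
  − (1) · M_14   where M_14 = det([3 7 -5; 1 3 6; -5 -6 -1]) = -149
det = (+1)·(5)·(-113) + (-1)·(6)·(-9) + (+1)·(-5)·(-85) + (-1)·(1)·(-149) = 63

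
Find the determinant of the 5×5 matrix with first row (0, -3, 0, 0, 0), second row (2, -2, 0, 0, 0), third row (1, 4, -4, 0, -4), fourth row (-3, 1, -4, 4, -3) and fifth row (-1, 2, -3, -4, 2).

The determinant is -576.

The matrix is block lower-triangular with a 2×2 block and a 3×3 block on the diagonal, so its determinant equals the product of the determinants of the diagonal blocks.
det of the 2×2 block = 6
det of the 3×3 block = -96
det = (6)·(-96) = -576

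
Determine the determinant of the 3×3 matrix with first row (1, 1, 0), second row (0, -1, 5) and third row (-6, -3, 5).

Expand along column 1:
  + 1 · |-1 5; -3 5| = 1·(-5 − (-15)) = 10
  + (-6) · |1 0; -1 5| = (-6)·(5 − 0) = -30
Sum: (10) + (-30) = -20

-20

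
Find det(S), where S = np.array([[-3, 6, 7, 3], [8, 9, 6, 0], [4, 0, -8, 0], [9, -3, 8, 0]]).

Expand along column 4 (it has 3 zeros):
  − (3) · M_14   where M_14 = det([8 9 6; 4 0 -8; 9 -3 8]) = -1200
det = (-1)·(3)·(-1200) = 3600

det(S) = 3600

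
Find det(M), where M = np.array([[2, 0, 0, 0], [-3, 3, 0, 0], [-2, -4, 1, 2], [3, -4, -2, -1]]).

|M| = 18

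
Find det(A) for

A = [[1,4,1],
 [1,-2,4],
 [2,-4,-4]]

|A| = 72

Expand along row 1:
  + 1 · |-2 4; -4 -4| = 1·(8 − (-16)) = 24
  − 4 · |1 4; 2 -4| = −4·(-4 − 8) = 48
  + 1 · |1 -2; 2 -4| = 1·(-4 − (-4)) = 0
Sum: (24) + (48) + (0) = 72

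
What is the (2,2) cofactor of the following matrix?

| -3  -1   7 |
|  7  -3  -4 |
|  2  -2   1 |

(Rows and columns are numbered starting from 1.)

The cofactor is -17.

Delete row 2 and column 2; the remaining 2×2 submatrix is [-3 7; 2 1].
Its determinant is (-3)·1 − 7·2 = -17.
The cofactor carries sign (−1)^(2+2) = +1, so C_{2,2} = +(-17) = -17.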